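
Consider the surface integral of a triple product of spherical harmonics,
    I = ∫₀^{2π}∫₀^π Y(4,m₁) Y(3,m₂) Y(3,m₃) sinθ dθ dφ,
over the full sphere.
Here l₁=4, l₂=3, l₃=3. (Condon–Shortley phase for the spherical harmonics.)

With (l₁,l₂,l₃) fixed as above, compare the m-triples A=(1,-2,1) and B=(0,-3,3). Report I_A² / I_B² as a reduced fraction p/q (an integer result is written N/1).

32/9

Same 4,3,3: normalisation and zero-m 3j drop out of the ratio.
A: Δ: 4! 4! 2! / 11! → 1/34650; sum: t=0:+1/144 t=1:−1/48 = -1/72; 3j²(4 3 3; 1 -2 1) = Δ·Π!·Σ² = 16/693  (sign -1)
B: Δ: 4! 4! 2! / 11! → 1/34650; sum: t=0:+1/1152 = 1/1152; 3j²(4 3 3; 0 -3 3) = Δ·Π!·Σ² = 1/154  (sign +1)
I_A²/I_B² = (16/693)/(1/154) = 32/9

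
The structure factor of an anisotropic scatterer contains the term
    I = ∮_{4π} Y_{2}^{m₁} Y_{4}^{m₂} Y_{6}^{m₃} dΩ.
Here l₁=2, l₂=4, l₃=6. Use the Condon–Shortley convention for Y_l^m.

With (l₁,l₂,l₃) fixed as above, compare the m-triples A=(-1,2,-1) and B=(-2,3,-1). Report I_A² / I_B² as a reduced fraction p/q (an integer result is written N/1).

14/1

Same 2,4,6: normalisation and zero-m 3j drop out of the ratio.
A: Δ: 0! 4! 8! / 13! → 1/6435; sum: t=0:+1/8640 = 1/8640; 3j²(2 4 6; -1 2 -1) = Δ·Π!·Σ² = 14/1287  (sign -1)
B: Δ: 0! 4! 8! / 13! → 1/6435; sum: t=0:+1/120960 = 1/120960; 3j²(2 4 6; -2 3 -1) = Δ·Π!·Σ² = 1/1287  (sign -1)
I_A²/I_B² = (14/1287)/(1/1287) = 14/1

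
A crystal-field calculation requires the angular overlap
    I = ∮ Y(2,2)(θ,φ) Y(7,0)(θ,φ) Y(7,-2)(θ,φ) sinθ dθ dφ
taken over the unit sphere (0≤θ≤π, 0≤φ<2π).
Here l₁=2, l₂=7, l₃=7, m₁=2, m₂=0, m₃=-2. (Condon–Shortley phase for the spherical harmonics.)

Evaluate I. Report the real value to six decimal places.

Checks pass: Σm=0; 16 even; l₃=7∈[5,9].
(2·2+1)(2·7+1)(2·7+1) = 1125
Δ: 2! 2! 12! / 17! → 1/185640
sum: t=0:+1/2419200 t=1:−1/518400 t=2:+1/2419200 = -1/907200
3j²(2 7 7; 0 0 0) = Δ·Π!·Σ² = 56/3315  (sign +1)
sum: t=0:+1/2419200 = 1/2419200
3j²(2 7 7; 2 0 -2) = Δ·Π!·Σ² = 27/1105  (sign -1)
combine: 4πI² = 1125·56/3315·27/1105 = 22680/48841
take √, sign -1: I = -0.19223140

-0.192231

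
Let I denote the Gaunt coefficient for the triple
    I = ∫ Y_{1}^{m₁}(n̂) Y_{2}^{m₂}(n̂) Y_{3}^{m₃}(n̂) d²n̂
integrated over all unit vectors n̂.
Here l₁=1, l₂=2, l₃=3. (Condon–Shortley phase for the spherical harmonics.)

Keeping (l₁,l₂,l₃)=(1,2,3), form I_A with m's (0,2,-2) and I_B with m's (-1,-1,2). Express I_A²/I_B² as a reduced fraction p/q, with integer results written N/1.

1/2

l's match ⇒ only the (l;m) 3-j factors differ between A and B.
A: triangle coeff Δ(1,2,3) = 1/105; Σ_t [0,0]: t=0:+1/24 = 1/24; (3j)²=1/21 [(1 2 3; 0 2 -2)], sign=-1
B: triangle coeff Δ(1,2,3) = 1/105; Σ_t [0,0]: t=0:+1/12 = 1/12; (3j)²=2/21 [(1 2 3; -1 -1 2)], sign=-1
I_A²/I_B² = (1/21)/(2/21) = 1/2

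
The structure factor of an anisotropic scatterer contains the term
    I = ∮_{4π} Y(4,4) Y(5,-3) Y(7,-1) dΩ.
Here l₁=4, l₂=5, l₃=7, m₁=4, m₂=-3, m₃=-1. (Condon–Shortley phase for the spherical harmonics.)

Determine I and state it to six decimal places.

0.073615

Rules hold: Σm=0, L=16 even, 1≤7≤9.
N = 9·11·15 = 1485
Δ = 2!·6!·8!/17! = 1/6126120
Racah Σ t=0..2: t=0:+1/69120 t=1:−1/20736 t=2:+1/69120 = -1/51840
⇒ 3j(4 5 7; 0 0 0)² = 280/21879, sgn +1
Racah Σ t=0..0: t=0:+1/2073600 = 1/2073600
⇒ 3j(4 5 7; 4 -3 -1)² = 392/109395, sgn +1
4πI² = N·(3j₀)²·(3jₘ)² = 109760/1611753
I = +1·√(0.0680998/4π) = 0.07361526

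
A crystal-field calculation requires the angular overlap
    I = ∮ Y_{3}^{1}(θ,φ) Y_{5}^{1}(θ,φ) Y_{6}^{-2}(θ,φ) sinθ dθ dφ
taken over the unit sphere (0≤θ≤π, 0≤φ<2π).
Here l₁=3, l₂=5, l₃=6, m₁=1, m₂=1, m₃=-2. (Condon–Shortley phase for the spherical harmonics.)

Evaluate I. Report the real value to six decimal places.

0.134828

Rules hold: Σm=0, L=14 even, 2≤6≤8.
N = 7·11·13 = 1001
Δ = 2!·4!·8!/15! = 1/675675
Racah Σ t=0..2: t=0:+1/8640 t=1:−1/2304 t=2:+1/8640 = -7/34560
⇒ 3j(3 5 6; 0 0 0)² = 7/429, sgn -1
Racah Σ t=0..2: t=0:+1/11520 t=1:−1/4320 t=2:+1/27648 = -1/9216
⇒ 3j(3 5 6; 1 1 -2)² = 2/143, sgn -1
4πI² = N·(3j₀)²·(3jₘ)² = 98/429
I = +1·√(0.228438/4π) = 0.13482780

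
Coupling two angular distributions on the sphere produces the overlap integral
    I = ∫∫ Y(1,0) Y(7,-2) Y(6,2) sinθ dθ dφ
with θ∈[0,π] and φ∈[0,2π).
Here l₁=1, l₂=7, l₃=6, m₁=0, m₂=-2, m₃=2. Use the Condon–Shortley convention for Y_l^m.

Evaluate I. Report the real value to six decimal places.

Rules hold: Σm=0, L=14 even, 6≤6≤8.
N = 3·15·13 = 585
Δ = 2!·0!·12!/15! = 1/1365
Racah Σ t=1..1: t=1:−1/518400 = -1/518400
⇒ 3j(1 7 6; 0 0 0)² = 7/195, sgn -1
Racah Σ t=1..1: t=1:−1/967680 = -1/967680
⇒ 3j(1 7 6; 0 -2 2)² = 3/91, sgn -1
4πI² = N·(3j₀)²·(3jₘ)² = 9/13
I = +1·√(0.692308/4π) = 0.23471705

0.234717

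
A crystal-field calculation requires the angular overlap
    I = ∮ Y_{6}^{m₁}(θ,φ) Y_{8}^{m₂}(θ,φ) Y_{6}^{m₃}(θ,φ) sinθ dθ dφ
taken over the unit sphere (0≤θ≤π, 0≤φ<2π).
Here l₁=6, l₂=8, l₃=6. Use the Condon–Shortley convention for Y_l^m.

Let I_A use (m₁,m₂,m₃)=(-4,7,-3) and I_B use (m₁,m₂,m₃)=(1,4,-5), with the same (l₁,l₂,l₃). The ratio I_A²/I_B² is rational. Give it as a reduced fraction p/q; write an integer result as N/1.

l's match ⇒ only the (l;m) 3-j factors differ between A and B.
A: triangle coeff Δ(6,8,6) = 1/1309458150; Σ_t [7,8]: t=7:−1/1219276800 t=8:+1/812851200 = 1/2438553600; (3j)²=6/2261 [(6 8 6; -4 7 -3)], sign=-1
B: triangle coeff Δ(6,8,6) = 1/1309458150; Σ_t [4,5]: t=4:+1/139345920 t=5:−1/87091200 = -1/232243200; (3j)²=33/8398 [(6 8 6; 1 4 -5)], sign=+1
I_A²/I_B² = (6/2261)/(33/8398) = 52/77

52/77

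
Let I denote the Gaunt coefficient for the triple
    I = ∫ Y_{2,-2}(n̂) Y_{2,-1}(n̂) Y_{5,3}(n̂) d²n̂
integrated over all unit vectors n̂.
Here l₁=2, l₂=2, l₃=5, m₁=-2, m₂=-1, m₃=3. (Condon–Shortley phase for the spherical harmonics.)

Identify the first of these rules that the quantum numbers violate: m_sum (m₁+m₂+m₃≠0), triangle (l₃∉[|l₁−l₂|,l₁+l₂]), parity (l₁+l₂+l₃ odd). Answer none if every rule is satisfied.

triangle

azimuthal sum: -2 − 1 + 3 = 0  ✓
0 ≤ 5 ≤ 4 (triangle on l)  ✗
L = 2 + 2 + 5 = 9 (odd)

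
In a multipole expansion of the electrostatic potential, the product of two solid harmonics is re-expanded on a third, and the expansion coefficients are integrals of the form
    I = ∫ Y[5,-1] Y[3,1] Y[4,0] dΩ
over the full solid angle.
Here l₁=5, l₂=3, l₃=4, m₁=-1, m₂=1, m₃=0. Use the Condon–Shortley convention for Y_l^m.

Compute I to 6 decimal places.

-0.086020

Rules hold: Σm=0, L=12 even, 2≤4≤8.
N = 11·7·9 = 693
Δ = 4!·6!·2!/13! = 1/180180
Racah Σ t=1..3: t=1:−1/576 t=2:+1/144 t=3:−1/576 = 1/288
⇒ 3j(5 3 4; 0 0 0)² = 20/1001, sgn +1
Racah Σ t=2..4: t=2:+1/384 t=3:−1/216 t=4:+1/2304 = -11/6912
⇒ 3j(5 3 4; -1 1 0)² = 11/1638, sgn -1
4πI² = N·(3j₀)²·(3jₘ)² = 110/1183
I = -1·√(0.0929839/4π) = -0.08601992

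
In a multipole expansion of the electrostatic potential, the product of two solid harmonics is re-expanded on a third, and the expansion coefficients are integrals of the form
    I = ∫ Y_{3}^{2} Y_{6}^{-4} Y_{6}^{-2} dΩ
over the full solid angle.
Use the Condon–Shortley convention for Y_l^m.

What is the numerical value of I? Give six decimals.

0.000000

Σmᵢ = -4 ≠ 0, so the φ-integral vanishes; I = 0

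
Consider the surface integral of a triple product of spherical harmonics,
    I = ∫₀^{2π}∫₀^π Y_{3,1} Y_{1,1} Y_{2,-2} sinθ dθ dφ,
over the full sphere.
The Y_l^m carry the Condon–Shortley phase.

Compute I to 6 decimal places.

-0.082589

m-sum 0 ✓  L=6 even ✓  2≤2≤4 ✓
Π(2lᵢ+1) = 7×3×5 = 105
triangle coeff Δ(3,1,2) = 1/105
Σ_t [1,1]: t=1:−1/4 = -1/4
(3j)²=3/35 [(3 1 2; 0 0 0)], sign=-1
Σ_t [2,2]: t=2:+1/48 = 1/48
(3j)²=1/105 [(3 1 2; 1 1 -2)], sign=+1
⇒ 4πI² = 3/35
I = (-1)√(3/35/(4π)) = -0.08258890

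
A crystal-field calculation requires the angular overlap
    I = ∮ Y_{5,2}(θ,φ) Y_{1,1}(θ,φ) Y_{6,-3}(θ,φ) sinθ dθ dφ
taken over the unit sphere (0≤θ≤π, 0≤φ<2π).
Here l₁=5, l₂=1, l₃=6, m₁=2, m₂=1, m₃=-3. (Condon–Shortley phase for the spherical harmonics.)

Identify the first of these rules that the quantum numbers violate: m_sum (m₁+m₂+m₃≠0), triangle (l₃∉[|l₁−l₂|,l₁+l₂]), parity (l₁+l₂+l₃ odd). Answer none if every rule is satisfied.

azimuthal sum: 2 + 1 − 3 = 0  ✓
4 ≤ 6 ≤ 6 (triangle on l)  ✓
L = 5 + 1 + 6 = 12 (even)  ✓

none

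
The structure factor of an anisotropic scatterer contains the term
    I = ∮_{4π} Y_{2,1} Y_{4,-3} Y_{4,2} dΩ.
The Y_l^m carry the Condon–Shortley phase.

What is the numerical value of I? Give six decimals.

Checks pass: Σm=0; 10 even; l₃=4∈[2,6].
(2·2+1)(2·4+1)(2·4+1) = 405
Δ: 2! 2! 6! / 11! → 1/13860
sum: t=0:+1/192 t=1:−1/36 t=2:+1/192 = -5/288
3j²(2 4 4; 0 0 0) = Δ·Π!·Σ² = 20/693  (sign -1)
sum: t=0:+1/240 t=1:−1/1440 = 1/288
3j²(2 4 4; 1 -3 2) = Δ·Π!·Σ² = 5/132  (sign +1)
combine: 4πI² = 405·20/693·5/132 = 375/847
take √, sign -1: I = -0.18770204

-0.187702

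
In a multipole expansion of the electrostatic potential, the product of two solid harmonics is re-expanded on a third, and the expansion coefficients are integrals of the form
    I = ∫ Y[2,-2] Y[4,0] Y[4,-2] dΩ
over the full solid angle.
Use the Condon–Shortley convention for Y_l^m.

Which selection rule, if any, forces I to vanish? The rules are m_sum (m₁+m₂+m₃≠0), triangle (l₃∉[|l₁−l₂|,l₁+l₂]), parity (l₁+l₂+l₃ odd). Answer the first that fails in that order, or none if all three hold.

m_sum

Σmᵢ = -4  ✗
l₃∈[|l₁−l₂|,l₁+l₂]=[2,6], have l₃=4
Σlᵢ = 10 ⇒ even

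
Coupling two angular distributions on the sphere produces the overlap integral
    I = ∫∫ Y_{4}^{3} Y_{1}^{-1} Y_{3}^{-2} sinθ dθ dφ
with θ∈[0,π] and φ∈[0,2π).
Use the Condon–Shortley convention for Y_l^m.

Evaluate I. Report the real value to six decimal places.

m-sum 0 ✓  L=8 even ✓  3≤3≤5 ✓
Π(2lᵢ+1) = 9×3×7 = 189
triangle coeff Δ(4,1,3) = 1/252
Σ_t [1,1]: t=1:−1/36 = -1/36
(3j)²=4/63 [(4 1 3; 0 0 0)], sign=+1
Σ_t [0,0]: t=0:+1/240 = 1/240
(3j)²=1/12 [(4 1 3; 3 -1 -2)], sign=-1
⇒ 4πI² = 1/1
I = (-1)√(1/1/(4π)) = -0.28209479

-0.282095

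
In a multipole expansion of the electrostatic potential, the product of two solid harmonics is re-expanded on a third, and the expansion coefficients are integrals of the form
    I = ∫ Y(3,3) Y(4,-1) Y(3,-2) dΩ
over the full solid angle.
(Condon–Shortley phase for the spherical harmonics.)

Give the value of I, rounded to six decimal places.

Rules hold: Σm=0, L=10 even, 1≤3≤7.
N = 7·9·7 = 441
Δ = 4!·2!·4!/11! = 1/34650
Racah Σ t=1..3: t=1:−1/72 t=2:+1/16 t=3:−1/72 = 5/144
⇒ 3j(3 4 3; 0 0 0)² = 2/77, sgn -1
Racah Σ t=0..0: t=0:+1/288 = 1/288
⇒ 3j(3 4 3; 3 -1 -2)² = 5/231, sgn -1
4πI² = N·(3j₀)²·(3jₘ)² = 30/121
I = +1·√(0.247934/4π) = 0.14046335

0.140463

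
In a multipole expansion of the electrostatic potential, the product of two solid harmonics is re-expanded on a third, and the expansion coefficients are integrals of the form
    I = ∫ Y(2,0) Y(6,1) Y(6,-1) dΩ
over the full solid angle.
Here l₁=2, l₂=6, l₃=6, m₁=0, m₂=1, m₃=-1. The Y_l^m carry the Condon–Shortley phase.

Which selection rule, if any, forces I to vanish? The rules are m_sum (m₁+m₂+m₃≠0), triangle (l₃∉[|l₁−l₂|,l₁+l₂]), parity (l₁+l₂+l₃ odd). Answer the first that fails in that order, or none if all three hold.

none

azimuthal sum: 0 + 1 − 1 = 0  ✓
4 ≤ 6 ≤ 8 (triangle on l)  ✓
L = 2 + 6 + 6 = 14 (even)  ✓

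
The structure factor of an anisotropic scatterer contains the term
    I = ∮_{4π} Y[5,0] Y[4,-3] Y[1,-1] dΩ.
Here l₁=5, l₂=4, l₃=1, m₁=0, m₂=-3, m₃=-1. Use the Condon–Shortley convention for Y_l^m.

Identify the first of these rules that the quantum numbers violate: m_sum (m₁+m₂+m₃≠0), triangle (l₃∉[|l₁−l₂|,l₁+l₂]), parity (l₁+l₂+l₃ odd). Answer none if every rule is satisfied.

m_sum

m₁+m₂+m₃ = 0 − 3 − 1 = -4  ✗
triangle: |5−4|=1 ≤ l₃=1 ≤ 5+4=9
parity: l₁+l₂+l₃ = 10 is even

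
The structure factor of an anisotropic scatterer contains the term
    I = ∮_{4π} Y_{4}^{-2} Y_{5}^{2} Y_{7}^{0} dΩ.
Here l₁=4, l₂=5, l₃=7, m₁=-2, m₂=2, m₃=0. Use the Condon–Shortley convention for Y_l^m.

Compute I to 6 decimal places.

-0.145720

Rules hold: Σm=0, L=16 even, 1≤7≤9.
N = 9·11·15 = 1485
Δ = 2!·6!·8!/17! = 1/6126120
Racah Σ t=0..2: t=0:+1/69120 t=1:−1/20736 t=2:+1/69120 = -1/51840
⇒ 3j(4 5 7; 0 0 0)² = 280/21879, sgn +1
Racah Σ t=0..2: t=0:+1/7257600 t=1:−1/172800 t=2:+1/69120 = 1/113400
⇒ 3j(4 5 7; -2 2 0)² = 512/36465, sgn -1
4πI² = N·(3j₀)²·(3jₘ)² = 143360/537251
I = -1·√(0.26684/4π) = -0.14572043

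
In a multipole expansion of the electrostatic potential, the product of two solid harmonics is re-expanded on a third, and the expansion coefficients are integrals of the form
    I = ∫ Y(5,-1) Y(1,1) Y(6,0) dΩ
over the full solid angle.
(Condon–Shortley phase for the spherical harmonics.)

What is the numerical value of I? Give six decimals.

0.158246

Checks pass: Σm=0; 12 even; l₃=6∈[4,6].
(2·5+1)(2·1+1)(2·6+1) = 429
Δ: 0! 10! 2! / 13! → 1/858
sum: t=0:+1/14400 = 1/14400
3j²(5 1 6; 0 0 0) = Δ·Π!·Σ² = 6/143  (sign +1)
sum: t=0:+1/34560 = 1/34560
3j²(5 1 6; -1 1 0) = Δ·Π!·Σ² = 5/286  (sign +1)
combine: 4πI² = 429·6/143·5/286 = 45/143
take √, sign +1: I = 0.15824621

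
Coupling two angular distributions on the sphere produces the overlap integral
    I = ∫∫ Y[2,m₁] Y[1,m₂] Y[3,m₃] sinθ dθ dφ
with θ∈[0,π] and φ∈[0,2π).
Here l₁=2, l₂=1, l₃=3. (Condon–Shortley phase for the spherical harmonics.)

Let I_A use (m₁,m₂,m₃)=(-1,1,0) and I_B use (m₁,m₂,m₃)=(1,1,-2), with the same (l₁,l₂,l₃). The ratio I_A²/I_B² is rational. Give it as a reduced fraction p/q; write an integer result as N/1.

Same 2,1,3: normalisation and zero-m 3j drop out of the ratio.
A: Δ: 0! 4! 2! / 7! → 1/105; sum: t=0:+1/12 = 1/12; 3j²(2 1 3; -1 1 0) = Δ·Π!·Σ² = 1/35  (sign -1)
B: Δ: 0! 4! 2! / 7! → 1/105; sum: t=0:+1/12 = 1/12; 3j²(2 1 3; 1 1 -2) = Δ·Π!·Σ² = 2/21  (sign -1)
I_A²/I_B² = (1/35)/(2/21) = 3/10

3/10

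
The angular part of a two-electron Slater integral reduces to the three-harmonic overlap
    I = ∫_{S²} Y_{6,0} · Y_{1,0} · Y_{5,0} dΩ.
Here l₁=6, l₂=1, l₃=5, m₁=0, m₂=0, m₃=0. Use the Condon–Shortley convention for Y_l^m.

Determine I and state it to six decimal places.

Checks pass: Σm=0; 12 even; l₃=5∈[5,7].
(2·6+1)(2·1+1)(2·5+1) = 429
Δ: 2! 10! 0! / 13! → 1/858
sum: t=1:−1/14400 = -1/14400
3j²(6 1 5; 0 0 0) = Δ·Π!·Σ² = 6/143  (sign +1)
(m-triple is (0,0,0) — same symbol as above.)
combine: 4πI² = 429·6/143·6/143 = 108/143
take √, sign +1: I = 0.24515397

0.245154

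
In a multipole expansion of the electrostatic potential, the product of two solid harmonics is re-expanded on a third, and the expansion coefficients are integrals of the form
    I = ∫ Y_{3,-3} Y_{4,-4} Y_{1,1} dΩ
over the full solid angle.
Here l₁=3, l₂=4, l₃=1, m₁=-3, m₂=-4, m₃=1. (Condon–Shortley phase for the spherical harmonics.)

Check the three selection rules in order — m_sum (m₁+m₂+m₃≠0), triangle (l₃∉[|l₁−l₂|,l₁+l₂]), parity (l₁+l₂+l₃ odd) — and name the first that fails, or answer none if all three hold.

Σmᵢ = -6  ✗
l₃∈[|l₁−l₂|,l₁+l₂]=[1,7], have l₃=1
Σlᵢ = 8 ⇒ even

m_sum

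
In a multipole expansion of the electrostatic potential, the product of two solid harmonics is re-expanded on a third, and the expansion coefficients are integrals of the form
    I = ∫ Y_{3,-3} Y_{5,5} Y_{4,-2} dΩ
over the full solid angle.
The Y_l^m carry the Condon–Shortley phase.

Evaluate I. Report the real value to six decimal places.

0.138791

m-sum 0 ✓  L=12 even ✓  2≤4≤8 ✓
Π(2lᵢ+1) = 7×11×9 = 693
triangle coeff Δ(3,5,4) = 1/180180
Σ_t [1,3]: t=1:−1/576 t=2:+1/144 t=3:−1/576 = 1/288
(3j)²=20/1001 [(3 5 4; 0 0 0)], sign=+1
Σ_t [4,4]: t=4:+1/34560 = 1/34560
(3j)²=5/286 [(3 5 4; -3 5 -2)], sign=+1
⇒ 4πI² = 450/1859
I = (+1)√(450/1859/(4π)) = 0.13879110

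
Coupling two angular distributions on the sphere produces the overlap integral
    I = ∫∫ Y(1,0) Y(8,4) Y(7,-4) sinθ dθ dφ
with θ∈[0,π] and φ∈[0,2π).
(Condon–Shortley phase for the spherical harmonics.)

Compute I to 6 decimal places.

0.211986

Rules hold: Σm=0, L=16 even, 7≤7≤9.
N = 3·17·15 = 765
Δ = 2!·0!·14!/17! = 1/2040
Racah Σ t=1..1: t=1:−1/25401600 = -1/25401600
⇒ 3j(1 8 7; 0 0 0)² = 8/255, sgn +1
Racah Σ t=1..1: t=1:−1/239500800 = -1/239500800
⇒ 3j(1 8 7; 0 4 -4)² = 2/85, sgn +1
4πI² = N·(3j₀)²·(3jₘ)² = 48/85
I = +1·√(0.564706/4π) = 0.21198553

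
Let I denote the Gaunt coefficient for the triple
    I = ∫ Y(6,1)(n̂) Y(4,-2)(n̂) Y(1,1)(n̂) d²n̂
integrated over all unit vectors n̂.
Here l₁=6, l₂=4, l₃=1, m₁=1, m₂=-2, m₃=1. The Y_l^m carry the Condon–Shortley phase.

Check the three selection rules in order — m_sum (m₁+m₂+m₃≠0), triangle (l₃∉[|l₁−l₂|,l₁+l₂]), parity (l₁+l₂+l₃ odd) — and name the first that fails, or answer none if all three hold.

triangle

m₁+m₂+m₃ = 1 − 2 + 1 = 0  ✓
triangle: |6−4|=2 ≤ l₃=1 ≤ 6+4=10  ✗
parity: l₁+l₂+l₃ = 11 is odd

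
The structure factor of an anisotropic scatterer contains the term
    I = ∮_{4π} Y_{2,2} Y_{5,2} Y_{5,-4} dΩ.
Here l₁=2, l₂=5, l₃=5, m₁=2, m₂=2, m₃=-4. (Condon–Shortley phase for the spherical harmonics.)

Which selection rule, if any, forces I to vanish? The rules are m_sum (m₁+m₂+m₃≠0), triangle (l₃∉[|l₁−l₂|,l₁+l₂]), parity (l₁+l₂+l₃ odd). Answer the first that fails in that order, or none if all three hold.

azimuthal sum: 2 + 2 − 4 = 0  ✓
3 ≤ 5 ≤ 7 (triangle on l)  ✓
L = 2 + 5 + 5 = 12 (even)  ✓

none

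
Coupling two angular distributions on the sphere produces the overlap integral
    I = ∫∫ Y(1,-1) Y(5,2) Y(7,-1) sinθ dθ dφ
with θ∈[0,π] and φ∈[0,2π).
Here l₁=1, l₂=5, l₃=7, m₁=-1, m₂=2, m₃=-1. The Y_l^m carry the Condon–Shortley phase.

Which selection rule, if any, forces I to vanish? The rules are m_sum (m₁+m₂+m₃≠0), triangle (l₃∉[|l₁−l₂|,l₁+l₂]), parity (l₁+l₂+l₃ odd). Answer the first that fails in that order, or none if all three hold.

triangle

azimuthal sum: -1 + 2 − 1 = 0  ✓
4 ≤ 7 ≤ 6 (triangle on l)  ✗
L = 1 + 5 + 7 = 13 (odd)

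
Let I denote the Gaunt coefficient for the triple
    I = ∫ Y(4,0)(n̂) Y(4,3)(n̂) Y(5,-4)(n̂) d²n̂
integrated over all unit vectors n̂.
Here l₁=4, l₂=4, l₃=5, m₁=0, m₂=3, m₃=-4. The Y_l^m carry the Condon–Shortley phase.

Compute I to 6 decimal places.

0 + 3 − 4 = -1 ≠ 0: azimuthal integral kills it; I = 0

0.000000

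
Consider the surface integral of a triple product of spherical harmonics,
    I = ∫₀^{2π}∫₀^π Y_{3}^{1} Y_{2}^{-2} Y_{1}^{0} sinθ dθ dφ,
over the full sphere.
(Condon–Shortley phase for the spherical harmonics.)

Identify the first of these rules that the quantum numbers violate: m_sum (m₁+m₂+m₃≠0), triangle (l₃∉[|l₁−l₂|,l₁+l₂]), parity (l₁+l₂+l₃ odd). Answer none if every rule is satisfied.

azimuthal sum: 1 − 2 + 0 = -1  ✗
1 ≤ 1 ≤ 5 (triangle on l)
L = 3 + 2 + 1 = 6 (even)

m_sum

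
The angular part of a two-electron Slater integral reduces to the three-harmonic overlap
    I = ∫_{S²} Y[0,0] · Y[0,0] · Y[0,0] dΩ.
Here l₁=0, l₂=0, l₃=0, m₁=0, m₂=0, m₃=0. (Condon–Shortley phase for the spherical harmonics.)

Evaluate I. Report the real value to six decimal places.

m-sum 0 ✓  L=0 even ✓  0≤0≤0 ✓
Π(2lᵢ+1) = 1×1×1 = 1
triangle coeff Δ(0,0,0) = 1/1
Σ_t [0,0]: t=0:+1/1 = 1/1
(3j)²=1/1 [(0 0 0; 0 0 0)], sign=+1
(m-triple is (0,0,0) — same symbol as above.)
⇒ 4πI² = 1/1
I = (+1)√(1/1/(4π)) = 0.28209479

0.282095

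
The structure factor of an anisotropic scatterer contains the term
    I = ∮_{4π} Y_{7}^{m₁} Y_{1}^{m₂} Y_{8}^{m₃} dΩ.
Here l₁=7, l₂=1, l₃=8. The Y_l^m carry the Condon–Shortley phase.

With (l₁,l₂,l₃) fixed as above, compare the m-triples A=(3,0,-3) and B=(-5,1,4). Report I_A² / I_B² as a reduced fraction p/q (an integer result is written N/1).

55/6

l's match ⇒ only the (l;m) 3-j factors differ between A and B.
A: triangle coeff Δ(7,1,8) = 1/2040; Σ_t [0,0]: t=0:+1/87091200 = 1/87091200; (3j)²=11/408 [(7 1 8; 3 0 -3)], sign=-1
B: triangle coeff Δ(7,1,8) = 1/2040; Σ_t [0,0]: t=0:+1/1916006400 = 1/1916006400; (3j)²=1/340 [(7 1 8; -5 1 4)], sign=+1
I_A²/I_B² = (11/408)/(1/340) = 55/6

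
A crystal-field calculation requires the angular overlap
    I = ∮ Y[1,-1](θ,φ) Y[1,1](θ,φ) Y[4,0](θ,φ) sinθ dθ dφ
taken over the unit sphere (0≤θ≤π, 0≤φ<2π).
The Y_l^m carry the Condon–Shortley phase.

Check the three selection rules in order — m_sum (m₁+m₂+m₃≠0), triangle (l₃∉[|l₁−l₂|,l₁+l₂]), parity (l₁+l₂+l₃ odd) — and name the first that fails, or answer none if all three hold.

Σmᵢ = 0  ✓
l₃∈[|l₁−l₂|,l₁+l₂]=[0,2], have l₃=4  ✗
Σlᵢ = 6 ⇒ even

triangle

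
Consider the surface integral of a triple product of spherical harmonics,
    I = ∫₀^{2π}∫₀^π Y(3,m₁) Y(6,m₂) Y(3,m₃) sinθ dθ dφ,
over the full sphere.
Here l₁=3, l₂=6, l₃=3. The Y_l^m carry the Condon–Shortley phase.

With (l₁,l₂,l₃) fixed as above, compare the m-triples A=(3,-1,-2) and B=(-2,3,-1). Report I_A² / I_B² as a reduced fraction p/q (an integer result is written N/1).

1/54

Shared (l₁,l₂,l₃)=(3,6,3): N and (l;000)² cancel in I_A²/I_B².
A: Δ = 6!·0!·6!/13! = 1/12012; Racah Σ t=0..0: t=0:+1/86400 = 1/86400; ⇒ 3j(3 6 3; 3 -1 -2)² = 1/1716, sgn -1
B: Δ = 6!·0!·6!/13! = 1/12012; Racah Σ t=5..5: t=5:−1/5760 = -1/5760; ⇒ 3j(3 6 3; -2 3 -1)² = 9/286, sgn -1
I_A²/I_B² = (1/1716)/(9/286) = 1/54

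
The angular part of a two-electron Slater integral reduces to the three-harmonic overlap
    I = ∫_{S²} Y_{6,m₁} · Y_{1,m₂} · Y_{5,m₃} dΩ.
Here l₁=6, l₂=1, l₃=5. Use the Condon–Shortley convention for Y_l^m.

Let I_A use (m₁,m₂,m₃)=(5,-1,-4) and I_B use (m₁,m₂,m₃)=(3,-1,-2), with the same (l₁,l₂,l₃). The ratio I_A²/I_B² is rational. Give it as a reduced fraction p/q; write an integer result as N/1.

55/36

l's match ⇒ only the (l;m) 3-j factors differ between A and B.
A: triangle coeff Δ(6,1,5) = 1/858; Σ_t [0,0]: t=0:+1/725760 = 1/725760; (3j)²=5/78 [(6 1 5; 5 -1 -4)], sign=-1
B: triangle coeff Δ(6,1,5) = 1/858; Σ_t [0,0]: t=0:+1/60480 = 1/60480; (3j)²=6/143 [(6 1 5; 3 -1 -2)], sign=-1
I_A²/I_B² = (5/78)/(6/143) = 55/36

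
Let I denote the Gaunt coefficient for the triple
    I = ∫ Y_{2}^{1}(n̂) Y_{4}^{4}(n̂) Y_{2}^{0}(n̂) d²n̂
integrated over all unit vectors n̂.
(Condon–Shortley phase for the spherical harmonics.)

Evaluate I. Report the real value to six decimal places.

0.000000

m-sum = 1 + 4 + 0 = 5 ≠ 0 ⇒ I = 0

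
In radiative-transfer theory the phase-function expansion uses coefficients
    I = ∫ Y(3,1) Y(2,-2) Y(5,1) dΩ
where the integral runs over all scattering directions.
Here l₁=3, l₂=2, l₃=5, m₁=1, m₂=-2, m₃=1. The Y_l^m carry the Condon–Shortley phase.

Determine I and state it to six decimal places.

Rules hold: Σm=0, L=10 even, 1≤5≤5.
N = 7·5·11 = 385
Δ = 0!·6!·4!/11! = 1/2310
Racah Σ t=0..0: t=0:+1/144 = 1/144
⇒ 3j(3 2 5; 0 0 0)² = 10/231, sgn -1
Racah Σ t=0..0: t=0:+1/1152 = 1/1152
⇒ 3j(3 2 5; 1 -2 1)² = 1/154, sgn +1
4πI² = N·(3j₀)²·(3jₘ)² = 25/231
I = -1·√(0.108225/4π) = -0.09280237

-0.092802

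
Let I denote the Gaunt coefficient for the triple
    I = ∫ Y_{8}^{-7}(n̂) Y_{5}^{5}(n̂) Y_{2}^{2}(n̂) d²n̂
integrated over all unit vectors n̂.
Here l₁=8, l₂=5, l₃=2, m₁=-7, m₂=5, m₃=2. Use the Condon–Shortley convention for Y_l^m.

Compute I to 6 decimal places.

0.000000

triangle: need 3≤l₃≤13, have 2; I=0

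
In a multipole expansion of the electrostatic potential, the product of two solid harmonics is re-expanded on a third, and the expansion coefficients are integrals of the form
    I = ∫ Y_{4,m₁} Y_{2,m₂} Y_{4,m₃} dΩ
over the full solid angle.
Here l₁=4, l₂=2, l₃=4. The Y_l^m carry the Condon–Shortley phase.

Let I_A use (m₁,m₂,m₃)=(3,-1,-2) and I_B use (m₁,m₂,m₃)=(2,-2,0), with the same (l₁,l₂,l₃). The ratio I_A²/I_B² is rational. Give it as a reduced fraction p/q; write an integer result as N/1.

35/36

l's match ⇒ only the (l;m) 3-j factors differ between A and B.
A: triangle coeff Δ(4,2,4) = 1/13860; Σ_t [0,1]: t=0:+1/240 t=1:−1/1440 = 1/288; (3j)²=5/132 [(4 2 4; 3 -1 -2)], sign=+1
B: triangle coeff Δ(4,2,4) = 1/13860; Σ_t [0,0]: t=0:+1/192 = 1/192; (3j)²=3/77 [(4 2 4; 2 -2 0)], sign=+1
I_A²/I_B² = (5/132)/(3/77) = 35/36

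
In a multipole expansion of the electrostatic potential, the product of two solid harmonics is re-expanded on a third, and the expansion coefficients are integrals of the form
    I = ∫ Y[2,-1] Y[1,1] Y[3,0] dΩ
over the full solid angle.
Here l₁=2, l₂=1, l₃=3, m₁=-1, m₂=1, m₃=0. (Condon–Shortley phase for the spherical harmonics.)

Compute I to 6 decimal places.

0.143048

Checks pass: Σm=0; 6 even; l₃=3∈[1,3].
(2·2+1)(2·1+1)(2·3+1) = 105
Δ: 0! 4! 2! / 7! → 1/105
sum: t=0:+1/4 = 1/4
3j²(2 1 3; 0 0 0) = Δ·Π!·Σ² = 3/35  (sign -1)
sum: t=0:+1/12 = 1/12
3j²(2 1 3; -1 1 0) = Δ·Π!·Σ² = 1/35  (sign -1)
combine: 4πI² = 105·3/35·1/35 = 9/35
take √, sign +1: I = 0.14304817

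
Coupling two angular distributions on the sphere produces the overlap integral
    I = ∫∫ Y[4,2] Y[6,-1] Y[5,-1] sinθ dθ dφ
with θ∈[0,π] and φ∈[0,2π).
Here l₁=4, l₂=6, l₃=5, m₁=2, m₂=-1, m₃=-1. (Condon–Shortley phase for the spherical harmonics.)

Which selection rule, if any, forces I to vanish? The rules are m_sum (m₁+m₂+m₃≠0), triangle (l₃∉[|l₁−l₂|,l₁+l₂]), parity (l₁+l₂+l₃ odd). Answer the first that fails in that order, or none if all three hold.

m₁+m₂+m₃ = 2 − 1 − 1 = 0  ✓
triangle: |4−6|=2 ≤ l₃=5 ≤ 4+6=10  ✓
parity: l₁+l₂+l₃ = 15 is odd  ✗

parity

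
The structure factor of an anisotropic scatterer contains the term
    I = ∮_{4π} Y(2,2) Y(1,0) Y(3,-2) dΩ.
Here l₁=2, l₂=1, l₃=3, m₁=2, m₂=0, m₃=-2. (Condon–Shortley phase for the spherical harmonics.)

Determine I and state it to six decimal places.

m-sum 0 ✓  L=6 even ✓  1≤3≤3 ✓
Π(2lᵢ+1) = 5×3×7 = 105
triangle coeff Δ(2,1,3) = 1/105
Σ_t [0,0]: t=0:+1/4 = 1/4
(3j)²=3/35 [(2 1 3; 0 0 0)], sign=-1
Σ_t [0,0]: t=0:+1/24 = 1/24
(3j)²=1/21 [(2 1 3; 2 0 -2)], sign=-1
⇒ 4πI² = 3/7
I = (+1)√(3/7/(4π)) = 0.18467439

0.184674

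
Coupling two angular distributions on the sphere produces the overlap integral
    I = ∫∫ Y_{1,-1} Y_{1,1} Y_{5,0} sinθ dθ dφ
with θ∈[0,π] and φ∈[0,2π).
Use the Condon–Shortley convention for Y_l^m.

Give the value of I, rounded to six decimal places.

0.000000

triangle: need 0≤l₃≤2, have 5; I=0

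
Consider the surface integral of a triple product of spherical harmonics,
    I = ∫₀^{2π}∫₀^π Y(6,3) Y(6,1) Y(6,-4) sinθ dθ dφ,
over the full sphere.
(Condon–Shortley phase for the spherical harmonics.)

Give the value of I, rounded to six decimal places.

Checks pass: Σm=0; 18 even; l₃=6∈[0,12].
(2·6+1)(2·6+1)(2·6+1) = 2197
Δ: 6! 6! 6! / 19! → 1/325909584
sum: t=0:+1/373248000 t=1:−1/1728000 t=2:+1/110592 t=3:−1/46656 t=4:+1/110592 t=5:−1/1728000 t=6:+1/373248000 = -7/1555200
3j²(6 6 6; 0 0 0) = Δ·Π!·Σ² = 400/46189  (sign -1)
sum: t=1:−1/4147200 t=2:+1/691200 t=3:−1/1244160 = 1/2488320
3j²(6 6 6; 3 1 -4) = Δ·Π!·Σ² = 875/184756  (sign +1)
combine: 4πI² = 2197·400/46189·875/184756 = 1137500/12623809
take √, sign -1: I = -0.08467897

-0.084679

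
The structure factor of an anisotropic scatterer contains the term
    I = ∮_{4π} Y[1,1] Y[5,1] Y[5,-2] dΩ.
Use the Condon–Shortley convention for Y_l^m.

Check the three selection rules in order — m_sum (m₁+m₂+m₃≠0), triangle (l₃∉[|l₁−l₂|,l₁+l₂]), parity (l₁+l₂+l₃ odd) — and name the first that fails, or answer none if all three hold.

parity

azimuthal sum: 1 + 1 − 2 = 0  ✓
4 ≤ 5 ≤ 6 (triangle on l)  ✓
L = 1 + 5 + 5 = 11 (odd)  ✗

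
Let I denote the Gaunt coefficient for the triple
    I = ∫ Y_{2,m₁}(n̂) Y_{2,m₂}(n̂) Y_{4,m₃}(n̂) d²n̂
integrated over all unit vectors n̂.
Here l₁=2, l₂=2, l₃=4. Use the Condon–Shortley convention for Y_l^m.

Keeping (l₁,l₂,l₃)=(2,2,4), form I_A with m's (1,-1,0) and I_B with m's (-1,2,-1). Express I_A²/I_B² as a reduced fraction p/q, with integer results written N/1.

16/5

Same 2,2,4: normalisation and zero-m 3j drop out of the ratio.
A: Δ: 0! 4! 4! / 9! → 1/630; sum: t=0:+1/36 = 1/36; 3j²(2 2 4; 1 -1 0) = Δ·Π!·Σ² = 8/315  (sign +1)
B: Δ: 0! 4! 4! / 9! → 1/630; sum: t=0:+1/144 = 1/144; 3j²(2 2 4; -1 2 -1) = Δ·Π!·Σ² = 1/126  (sign -1)
I_A²/I_B² = (8/315)/(1/126) = 16/5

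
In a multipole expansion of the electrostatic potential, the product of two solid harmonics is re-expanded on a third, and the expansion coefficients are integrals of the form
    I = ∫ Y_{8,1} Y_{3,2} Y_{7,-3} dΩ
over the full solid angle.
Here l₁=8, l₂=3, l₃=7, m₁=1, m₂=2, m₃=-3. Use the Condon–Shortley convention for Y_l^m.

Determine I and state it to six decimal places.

0.166232

Checks pass: Σm=0; 18 even; l₃=7∈[5,11].
(2·8+1)(2·3+1)(2·7+1) = 1785
Δ: 4! 12! 2! / 19! → 1/5290740
sum: t=1:−1/7257600 t=2:+1/2073600 t=3:−1/7257600 = 1/4838400
3j²(8 3 7; 0 0 0) = Δ·Π!·Σ² = 252/20995  (sign -1)
sum: t=3:−1/11612160 t=4:+1/52254720 = -1/14929920
3j²(8 3 7; 1 2 -3) = Δ·Π!·Σ² = 1225/75582  (sign -1)
combine: 4πI² = 1785·252/20995·1225/75582 = 360150/1037153
take √, sign +1: I = 0.16623228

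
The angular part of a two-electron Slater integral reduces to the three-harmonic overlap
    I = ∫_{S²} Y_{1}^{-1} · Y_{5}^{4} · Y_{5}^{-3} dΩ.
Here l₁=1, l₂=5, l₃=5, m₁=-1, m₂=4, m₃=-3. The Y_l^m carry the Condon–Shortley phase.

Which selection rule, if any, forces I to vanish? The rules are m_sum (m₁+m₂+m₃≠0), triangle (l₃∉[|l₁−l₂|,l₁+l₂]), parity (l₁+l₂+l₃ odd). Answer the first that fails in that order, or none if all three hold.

Σmᵢ = 0  ✓
l₃∈[|l₁−l₂|,l₁+l₂]=[4,6], have l₃=5  ✓
Σlᵢ = 11 ⇒ odd  ✗

parity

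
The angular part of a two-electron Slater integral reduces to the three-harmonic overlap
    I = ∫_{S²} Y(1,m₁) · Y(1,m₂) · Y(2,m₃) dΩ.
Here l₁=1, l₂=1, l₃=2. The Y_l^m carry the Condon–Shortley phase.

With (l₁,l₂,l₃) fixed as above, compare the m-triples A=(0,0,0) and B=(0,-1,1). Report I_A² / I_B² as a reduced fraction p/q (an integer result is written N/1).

4/3

Shared (l₁,l₂,l₃)=(1,1,2): N and (l;000)² cancel in I_A²/I_B².
A: Δ = 0!·2!·2!/5! = 1/30; Racah Σ t=0..0: t=0:+1/1 = 1/1; ⇒ 3j(1 1 2; 0 0 0)² = 2/15, sgn +1
B: Δ = 0!·2!·2!/5! = 1/30; Racah Σ t=0..0: t=0:+1/2 = 1/2; ⇒ 3j(1 1 2; 0 -1 1)² = 1/10, sgn -1
I_A²/I_B² = (2/15)/(1/10) = 4/3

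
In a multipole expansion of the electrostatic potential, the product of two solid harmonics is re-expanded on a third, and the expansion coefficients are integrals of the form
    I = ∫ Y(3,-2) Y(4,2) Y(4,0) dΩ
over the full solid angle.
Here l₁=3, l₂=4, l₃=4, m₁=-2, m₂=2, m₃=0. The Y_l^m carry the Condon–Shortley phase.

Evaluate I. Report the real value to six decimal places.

L=11 odd ⇒ parity kills the (l;000) factor ⇒ I = 0

0.000000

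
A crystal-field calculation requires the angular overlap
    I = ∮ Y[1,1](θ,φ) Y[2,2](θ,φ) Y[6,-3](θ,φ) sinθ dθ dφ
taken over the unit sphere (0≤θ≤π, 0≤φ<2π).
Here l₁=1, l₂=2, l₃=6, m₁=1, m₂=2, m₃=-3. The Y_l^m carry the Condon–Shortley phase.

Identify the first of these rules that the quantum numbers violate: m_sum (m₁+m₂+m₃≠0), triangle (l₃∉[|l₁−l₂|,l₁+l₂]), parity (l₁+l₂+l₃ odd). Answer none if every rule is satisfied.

m₁+m₂+m₃ = 1 + 2 − 3 = 0  ✓
triangle: |1−2|=1 ≤ l₃=6 ≤ 1+2=3  ✗
parity: l₁+l₂+l₃ = 9 is odd

triangle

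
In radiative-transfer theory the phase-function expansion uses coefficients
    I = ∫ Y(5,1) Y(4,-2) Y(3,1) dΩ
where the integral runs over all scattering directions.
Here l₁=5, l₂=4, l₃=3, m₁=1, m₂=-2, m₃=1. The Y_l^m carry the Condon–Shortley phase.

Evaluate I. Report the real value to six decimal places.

0.106335

Checks pass: Σm=0; 12 even; l₃=3∈[1,9].
(2·5+1)(2·4+1)(2·3+1) = 693
Δ: 6! 4! 2! / 13! → 1/180180
sum: t=2:+1/576 t=3:−1/144 t=4:+1/576 = -1/288
3j²(5 4 3; 0 0 0) = Δ·Π!·Σ² = 20/1001  (sign +1)
sum: t=0:+1/34560 t=1:−1/720 t=2:+1/384 = 43/34560
3j²(5 4 3; 1 -2 1) = Δ·Π!·Σ² = 1849/180180  (sign +1)
combine: 4πI² = 693·20/1001·1849/180180 = 1849/13013
take √, sign +1: I = 0.10633465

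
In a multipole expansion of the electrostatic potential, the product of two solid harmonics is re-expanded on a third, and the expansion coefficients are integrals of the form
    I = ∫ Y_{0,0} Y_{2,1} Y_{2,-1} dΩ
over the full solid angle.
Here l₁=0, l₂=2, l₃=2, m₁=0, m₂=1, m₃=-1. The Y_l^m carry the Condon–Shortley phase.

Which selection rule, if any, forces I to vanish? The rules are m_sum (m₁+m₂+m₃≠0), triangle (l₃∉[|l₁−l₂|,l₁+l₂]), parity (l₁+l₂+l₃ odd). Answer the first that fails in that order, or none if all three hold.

Σmᵢ = 0  ✓
l₃∈[|l₁−l₂|,l₁+l₂]=[2,2], have l₃=2  ✓
Σlᵢ = 4 ⇒ even  ✓

none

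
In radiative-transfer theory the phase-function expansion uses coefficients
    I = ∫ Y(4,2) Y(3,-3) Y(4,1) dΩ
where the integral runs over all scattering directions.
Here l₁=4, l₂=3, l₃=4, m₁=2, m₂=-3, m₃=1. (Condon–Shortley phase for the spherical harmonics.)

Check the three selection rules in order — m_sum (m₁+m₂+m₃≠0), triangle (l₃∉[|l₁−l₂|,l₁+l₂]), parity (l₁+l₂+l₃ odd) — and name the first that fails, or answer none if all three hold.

azimuthal sum: 2 − 3 + 1 = 0  ✓
1 ≤ 4 ≤ 7 (triangle on l)  ✓
L = 4 + 3 + 4 = 11 (odd)  ✗

parity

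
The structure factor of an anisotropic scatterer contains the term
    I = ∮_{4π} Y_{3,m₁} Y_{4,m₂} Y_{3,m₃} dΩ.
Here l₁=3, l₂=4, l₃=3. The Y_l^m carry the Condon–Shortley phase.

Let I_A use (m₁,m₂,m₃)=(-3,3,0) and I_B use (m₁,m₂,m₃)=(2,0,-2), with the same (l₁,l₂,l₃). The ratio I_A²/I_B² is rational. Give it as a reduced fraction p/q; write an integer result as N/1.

9/7

Same 3,4,3: normalisation and zero-m 3j drop out of the ratio.
A: Δ: 4! 2! 4! / 11! → 1/34650; sum: t=4:+1/288 = 1/288; 3j²(3 4 3; -3 3 0) = Δ·Π!·Σ² = 1/22  (sign -1)
B: Δ: 4! 2! 4! / 11! → 1/34650; sum: t=0:+1/576 t=1:−1/72 = -7/576; 3j²(3 4 3; 2 0 -2) = Δ·Π!·Σ² = 7/198  (sign +1)
I_A²/I_B² = (1/22)/(7/198) = 9/7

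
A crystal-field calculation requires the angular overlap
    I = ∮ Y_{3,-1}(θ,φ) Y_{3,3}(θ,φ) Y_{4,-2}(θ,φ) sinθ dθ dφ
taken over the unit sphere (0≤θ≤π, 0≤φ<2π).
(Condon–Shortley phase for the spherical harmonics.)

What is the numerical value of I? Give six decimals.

Rules hold: Σm=0, L=10 even, 0≤4≤6.
N = 7·7·9 = 441
Δ = 2!·4!·4!/11! = 1/34650
Racah Σ t=0..2: t=0:+1/72 t=1:−1/16 t=2:+1/72 = -5/144
⇒ 3j(3 3 4; 0 0 0)² = 2/77, sgn -1
Racah Σ t=2..2: t=2:+1/192 = 1/192
⇒ 3j(3 3 4; -1 3 -2)² = 3/77, sgn +1
4πI² = N·(3j₀)²·(3jₘ)² = 54/121
I = -1·√(0.446281/4π) = -0.18845135

-0.188451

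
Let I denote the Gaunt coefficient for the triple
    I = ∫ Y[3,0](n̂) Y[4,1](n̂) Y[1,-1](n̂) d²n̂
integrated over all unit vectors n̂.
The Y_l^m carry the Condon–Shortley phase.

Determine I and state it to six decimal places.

-0.194664

m-sum 0 ✓  L=8 even ✓  1≤1≤7 ✓
Π(2lᵢ+1) = 7×9×3 = 189
triangle coeff Δ(3,4,1) = 1/252
Σ_t [3,3]: t=3:−1/36 = -1/36
(3j)²=4/63 [(3 4 1; 0 0 0)], sign=+1
Σ_t [3,3]: t=3:−1/72 = -1/72
(3j)²=5/126 [(3 4 1; 0 1 -1)], sign=-1
⇒ 4πI² = 10/21
I = (-1)√(10/21/(4π)) = -0.19466390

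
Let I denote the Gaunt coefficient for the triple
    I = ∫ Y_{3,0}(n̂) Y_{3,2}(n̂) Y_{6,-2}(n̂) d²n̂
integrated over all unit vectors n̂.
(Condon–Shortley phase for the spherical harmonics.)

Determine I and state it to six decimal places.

Checks pass: Σm=0; 12 even; l₃=6∈[0,6].
(2·3+1)(2·3+1)(2·6+1) = 637
Δ: 0! 6! 6! / 13! → 1/12012
sum: t=0:+1/1296 = 1/1296
3j²(3 3 6; 0 0 0) = Δ·Π!·Σ² = 100/3003  (sign +1)
sum: t=0:+1/4320 = 1/4320
3j²(3 3 6; 0 2 -2) = Δ·Π!·Σ² = 8/429  (sign +1)
combine: 4πI² = 637·100/3003·8/429 = 5600/14157
take √, sign +1: I = 0.17742036

0.177420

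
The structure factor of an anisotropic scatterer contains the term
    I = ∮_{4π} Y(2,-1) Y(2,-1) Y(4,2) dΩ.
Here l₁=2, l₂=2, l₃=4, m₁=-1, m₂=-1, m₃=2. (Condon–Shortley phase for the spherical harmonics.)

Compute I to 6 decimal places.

m-sum 0 ✓  L=8 even ✓  0≤4≤4 ✓
Π(2lᵢ+1) = 5×5×9 = 225
triangle coeff Δ(2,2,4) = 1/630
Σ_t [0,0]: t=0:+1/16 = 1/16
(3j)²=2/35 [(2 2 4; 0 0 0)], sign=+1
Σ_t [0,0]: t=0:+1/36 = 1/36
(3j)²=4/63 [(2 2 4; -1 -1 2)], sign=+1
⇒ 4πI² = 40/49
I = (+1)√(40/49/(4π)) = 0.25487487

0.254875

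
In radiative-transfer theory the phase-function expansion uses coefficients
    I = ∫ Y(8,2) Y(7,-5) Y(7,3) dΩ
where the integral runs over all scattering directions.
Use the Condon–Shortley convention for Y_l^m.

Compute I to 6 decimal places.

0.035446

m-sum 0 ✓  L=22 even ✓  1≤7≤15 ✓
Π(2lᵢ+1) = 17×15×15 = 3825
triangle coeff Δ(8,7,7) = 1/22086194130
Σ_t [1,7]: t=1:−1/18289152000 t=2:+1/248832000 t=3:−1/24883200 t=4:+1/11943936 t=5:−1/24883200 t=6:+1/248832000 t=7:−1/18289152000 = 11/975421440
(3j)²=1750/289731 [(8 7 7; 0 0 0)], sign=-1
Σ_t [0,2]: t=0:+1/2786918400 t=1:−1/435456000 t=2:+1/597196800 = -11/41803776000
(3j)²=66/96577 [(8 7 7; 2 -5 3)], sign=-1
⇒ 4πI² = 8662500/548653937
I = (+1)√(8662500/548653937/(4π)) = 0.03544602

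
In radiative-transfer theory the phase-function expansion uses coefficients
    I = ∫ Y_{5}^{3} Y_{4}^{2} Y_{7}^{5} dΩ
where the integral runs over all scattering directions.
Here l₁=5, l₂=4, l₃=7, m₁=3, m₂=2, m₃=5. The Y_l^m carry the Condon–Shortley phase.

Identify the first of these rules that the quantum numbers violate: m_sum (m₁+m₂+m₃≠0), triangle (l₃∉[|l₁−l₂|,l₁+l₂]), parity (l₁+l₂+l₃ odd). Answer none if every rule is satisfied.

m_sum

azimuthal sum: 3 + 2 + 5 = 10  ✗
1 ≤ 7 ≤ 9 (triangle on l)
L = 5 + 4 + 7 = 16 (even)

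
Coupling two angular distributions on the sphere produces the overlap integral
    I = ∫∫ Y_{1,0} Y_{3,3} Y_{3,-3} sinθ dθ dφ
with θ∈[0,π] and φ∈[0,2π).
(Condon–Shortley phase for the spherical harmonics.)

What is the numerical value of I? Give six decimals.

l₁+l₂+l₃=7 is odd: 3j(l;000)=0 ⇒ I=0

0.000000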